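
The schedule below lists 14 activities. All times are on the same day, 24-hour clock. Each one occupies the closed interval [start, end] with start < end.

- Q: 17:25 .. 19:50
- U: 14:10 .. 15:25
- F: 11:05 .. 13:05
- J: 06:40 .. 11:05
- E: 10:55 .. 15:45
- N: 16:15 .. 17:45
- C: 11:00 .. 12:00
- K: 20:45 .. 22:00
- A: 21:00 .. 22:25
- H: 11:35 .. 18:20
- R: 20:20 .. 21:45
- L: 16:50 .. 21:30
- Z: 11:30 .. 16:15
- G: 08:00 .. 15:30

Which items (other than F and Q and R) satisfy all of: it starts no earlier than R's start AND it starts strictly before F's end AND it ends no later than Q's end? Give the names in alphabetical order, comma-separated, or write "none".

Conditions: its start is no earlier than R's start (X.start >= 20:20) AND its start is strictly before F's end (X.start < 13:05) AND its end is no later than Q's end (X.end <= 19:50).
A: start 21:00 >= 20:20? ✓; start 21:00 < 13:05? ✗; end 22:25 <= 19:50? ✗ → no.
C: start 11:00 >= 20:20? ✗; start 11:00 < 13:05? ✓; end 12:00 <= 19:50? ✓ → no.
E: start 10:55 >= 20:20? ✗; start 10:55 < 13:05? ✓; end 15:45 <= 19:50? ✓ → no.
G: start 08:00 >= 20:20? ✗; start 08:00 < 13:05? ✓; end 15:30 <= 19:50? ✓ → no.
H: start 11:35 >= 20:20? ✗; start 11:35 < 13:05? ✓; end 18:20 <= 19:50? ✓ → no.
J: start 06:40 >= 20:20? ✗; start 06:40 < 13:05? ✓; end 11:05 <= 19:50? ✓ → no.
K: start 20:45 >= 20:20? ✓; start 20:45 < 13:05? ✗; end 22:00 <= 19:50? ✗ → no.
L: start 16:50 >= 20:20? ✗; start 16:50 < 13:05? ✗; end 21:30 <= 19:50? ✗ → no.
N: start 16:15 >= 20:20? ✗; start 16:15 < 13:05? ✗; end 17:45 <= 19:50? ✓ → no.
U: start 14:10 >= 20:20? ✗; start 14:10 < 13:05? ✗; end 15:25 <= 19:50? ✓ → no.
Z: start 11:30 >= 20:20? ✗; start 11:30 < 13:05? ✓; end 16:15 <= 19:50? ✓ → no.
Result: none.

none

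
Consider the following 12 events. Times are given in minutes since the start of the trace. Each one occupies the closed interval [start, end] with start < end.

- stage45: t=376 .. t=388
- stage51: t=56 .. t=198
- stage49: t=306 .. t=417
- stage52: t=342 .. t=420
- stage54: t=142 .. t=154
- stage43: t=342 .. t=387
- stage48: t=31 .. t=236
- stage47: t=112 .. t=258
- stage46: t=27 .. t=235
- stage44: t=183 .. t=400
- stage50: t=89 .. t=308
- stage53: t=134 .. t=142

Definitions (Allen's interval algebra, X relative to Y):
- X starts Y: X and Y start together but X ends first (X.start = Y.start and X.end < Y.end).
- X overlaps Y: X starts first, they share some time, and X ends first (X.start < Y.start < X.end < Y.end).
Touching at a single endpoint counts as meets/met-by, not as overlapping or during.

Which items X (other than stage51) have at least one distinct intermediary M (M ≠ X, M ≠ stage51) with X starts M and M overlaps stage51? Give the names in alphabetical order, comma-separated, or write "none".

Target stage51 = [t=56, t=198].
Intermediaries M with M overlaps stage51: none.
Union: none.

none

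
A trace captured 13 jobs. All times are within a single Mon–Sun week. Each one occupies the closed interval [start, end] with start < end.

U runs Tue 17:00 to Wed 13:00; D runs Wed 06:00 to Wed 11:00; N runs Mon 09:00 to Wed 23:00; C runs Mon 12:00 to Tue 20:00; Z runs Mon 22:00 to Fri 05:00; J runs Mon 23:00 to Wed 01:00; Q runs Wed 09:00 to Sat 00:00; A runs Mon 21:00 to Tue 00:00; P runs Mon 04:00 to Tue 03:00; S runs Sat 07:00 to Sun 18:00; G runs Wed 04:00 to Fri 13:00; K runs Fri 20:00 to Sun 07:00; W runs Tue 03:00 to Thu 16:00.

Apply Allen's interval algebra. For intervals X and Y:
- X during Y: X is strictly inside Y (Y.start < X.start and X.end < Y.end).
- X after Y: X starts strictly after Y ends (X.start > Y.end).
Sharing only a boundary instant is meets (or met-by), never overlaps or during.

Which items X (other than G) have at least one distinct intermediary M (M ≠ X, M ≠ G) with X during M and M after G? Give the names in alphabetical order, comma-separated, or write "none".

none

Target G = [Wed 04:00, Fri 13:00].
Intermediaries M with M after G: K, S.
Via K — items with X during K: none.
Via S — items with X during S: none.
Union: none.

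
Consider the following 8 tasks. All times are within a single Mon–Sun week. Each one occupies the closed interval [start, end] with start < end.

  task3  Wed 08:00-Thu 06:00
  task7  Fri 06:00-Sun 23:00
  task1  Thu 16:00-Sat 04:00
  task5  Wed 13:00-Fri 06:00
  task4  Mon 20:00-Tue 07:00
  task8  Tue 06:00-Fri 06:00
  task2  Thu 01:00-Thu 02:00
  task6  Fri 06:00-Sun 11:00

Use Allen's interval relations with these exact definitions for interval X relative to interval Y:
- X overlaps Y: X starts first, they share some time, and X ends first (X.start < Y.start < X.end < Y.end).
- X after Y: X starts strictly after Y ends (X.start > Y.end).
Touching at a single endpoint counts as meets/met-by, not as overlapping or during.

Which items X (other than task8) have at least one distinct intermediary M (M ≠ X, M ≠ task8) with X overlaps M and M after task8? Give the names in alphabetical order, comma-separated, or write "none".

Target task8 = [Tue 06:00, Fri 06:00].
Intermediaries M with M after task8: none.
Union: none.

none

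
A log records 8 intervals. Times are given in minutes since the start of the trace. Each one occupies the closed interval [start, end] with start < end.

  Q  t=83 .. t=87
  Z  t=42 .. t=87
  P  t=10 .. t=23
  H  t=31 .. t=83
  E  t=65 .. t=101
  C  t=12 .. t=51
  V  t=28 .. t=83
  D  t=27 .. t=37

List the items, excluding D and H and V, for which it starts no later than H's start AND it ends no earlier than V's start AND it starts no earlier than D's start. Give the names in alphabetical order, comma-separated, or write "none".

Conditions: its start is no later than H's start (X.start <= t=31) AND its end is no earlier than V's start (X.end >= t=28) AND its start is no earlier than D's start (X.start >= t=27).
C: start t=12 <= t=31? ✓; end t=51 >= t=28? ✓; start t=12 >= t=27? ✗ → no.
E: start t=65 <= t=31? ✗; end t=101 >= t=28? ✓; start t=65 >= t=27? ✓ → no.
P: start t=10 <= t=31? ✓; end t=23 >= t=28? ✗; start t=10 >= t=27? ✗ → no.
Q: start t=83 <= t=31? ✗; end t=87 >= t=28? ✓; start t=83 >= t=27? ✓ → no.
Z: start t=42 <= t=31? ✗; end t=87 >= t=28? ✓; start t=42 >= t=27? ✓ → no.
Result: none.

none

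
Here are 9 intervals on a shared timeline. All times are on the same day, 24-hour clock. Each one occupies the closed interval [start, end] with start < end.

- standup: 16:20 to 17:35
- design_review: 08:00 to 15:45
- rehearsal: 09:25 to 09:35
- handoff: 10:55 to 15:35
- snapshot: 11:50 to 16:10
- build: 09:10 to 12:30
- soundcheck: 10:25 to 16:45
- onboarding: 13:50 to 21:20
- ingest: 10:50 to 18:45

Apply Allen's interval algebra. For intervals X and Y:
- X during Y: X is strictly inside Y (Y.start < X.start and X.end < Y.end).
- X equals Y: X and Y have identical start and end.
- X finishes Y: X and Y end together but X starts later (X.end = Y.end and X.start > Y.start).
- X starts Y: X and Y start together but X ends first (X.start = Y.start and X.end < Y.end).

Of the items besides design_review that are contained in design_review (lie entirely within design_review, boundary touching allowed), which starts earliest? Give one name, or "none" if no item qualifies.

Target design_review = [08:00, 15:45].
build [09:10, 12:30] → during → candidate.
handoff [10:55, 15:35] → during → candidate.
ingest [10:50, 18:45] → overlapped-by → excluded.
onboarding [13:50, 21:20] → overlapped-by → excluded.
rehearsal [09:25, 09:35] → during → candidate.
snapshot [11:50, 16:10] → overlapped-by → excluded.
soundcheck [10:25, 16:45] → overlapped-by → excluded.
standup [16:20, 17:35] → after → excluded.
Among candidates, earliest start is 09:10 → build.

build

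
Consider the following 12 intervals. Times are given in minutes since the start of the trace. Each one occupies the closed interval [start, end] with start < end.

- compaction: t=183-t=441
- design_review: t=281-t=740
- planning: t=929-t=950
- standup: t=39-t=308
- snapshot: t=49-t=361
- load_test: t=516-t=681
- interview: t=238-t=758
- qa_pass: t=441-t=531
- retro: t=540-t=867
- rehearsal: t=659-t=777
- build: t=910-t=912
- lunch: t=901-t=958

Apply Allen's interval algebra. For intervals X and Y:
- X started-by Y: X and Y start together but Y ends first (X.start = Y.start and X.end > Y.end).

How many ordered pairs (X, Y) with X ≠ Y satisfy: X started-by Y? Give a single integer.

0

Checking all 132 ordered pairs for relation 'started-by'; matching pairs in alphabetical order:
No pair satisfies it.
Count: 0.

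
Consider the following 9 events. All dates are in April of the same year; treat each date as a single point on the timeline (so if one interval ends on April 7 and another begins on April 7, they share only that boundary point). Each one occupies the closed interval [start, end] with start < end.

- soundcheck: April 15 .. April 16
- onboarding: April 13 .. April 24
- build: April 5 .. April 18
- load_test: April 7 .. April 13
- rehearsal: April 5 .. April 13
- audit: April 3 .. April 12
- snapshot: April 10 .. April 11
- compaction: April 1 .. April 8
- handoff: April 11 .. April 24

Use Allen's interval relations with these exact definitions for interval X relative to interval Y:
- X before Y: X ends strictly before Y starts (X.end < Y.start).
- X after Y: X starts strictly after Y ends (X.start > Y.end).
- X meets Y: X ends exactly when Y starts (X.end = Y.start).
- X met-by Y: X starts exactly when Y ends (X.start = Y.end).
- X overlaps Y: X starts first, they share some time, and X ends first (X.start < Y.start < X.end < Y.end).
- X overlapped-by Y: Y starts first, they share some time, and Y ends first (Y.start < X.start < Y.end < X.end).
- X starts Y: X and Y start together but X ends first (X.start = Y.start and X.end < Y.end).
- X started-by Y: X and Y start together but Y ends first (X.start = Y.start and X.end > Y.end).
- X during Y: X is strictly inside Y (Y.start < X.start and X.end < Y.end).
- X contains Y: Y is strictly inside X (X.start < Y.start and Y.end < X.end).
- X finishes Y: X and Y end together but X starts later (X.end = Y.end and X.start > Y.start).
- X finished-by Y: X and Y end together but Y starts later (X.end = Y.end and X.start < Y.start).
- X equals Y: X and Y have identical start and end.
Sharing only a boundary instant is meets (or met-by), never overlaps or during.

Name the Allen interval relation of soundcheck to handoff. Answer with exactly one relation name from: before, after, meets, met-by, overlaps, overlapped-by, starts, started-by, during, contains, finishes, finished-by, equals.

soundcheck = [April 15, April 16]; handoff = [April 11, April 24].
Compare endpoints: soundcheck.start > handoff.start, soundcheck.start < handoff.end, soundcheck.end > handoff.start, soundcheck.end < handoff.end.
That pattern is 'during'.

during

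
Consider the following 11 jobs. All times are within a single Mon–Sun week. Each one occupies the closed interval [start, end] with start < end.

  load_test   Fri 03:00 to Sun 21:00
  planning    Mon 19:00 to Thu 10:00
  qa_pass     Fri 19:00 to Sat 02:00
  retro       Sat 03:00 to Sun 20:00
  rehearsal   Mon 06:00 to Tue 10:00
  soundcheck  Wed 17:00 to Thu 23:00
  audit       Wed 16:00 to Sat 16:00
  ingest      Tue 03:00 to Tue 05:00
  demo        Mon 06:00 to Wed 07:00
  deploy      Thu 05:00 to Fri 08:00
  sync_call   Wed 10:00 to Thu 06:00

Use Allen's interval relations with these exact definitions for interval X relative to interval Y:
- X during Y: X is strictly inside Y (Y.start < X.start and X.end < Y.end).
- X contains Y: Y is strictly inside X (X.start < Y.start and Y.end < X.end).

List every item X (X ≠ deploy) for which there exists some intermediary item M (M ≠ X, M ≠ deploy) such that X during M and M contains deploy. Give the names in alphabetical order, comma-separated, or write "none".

qa_pass, soundcheck

Target deploy = [Thu 05:00, Fri 08:00].
Intermediaries M with M contains deploy: audit.
Via audit — items with X during audit: qa_pass, soundcheck.
Union: qa_pass, soundcheck.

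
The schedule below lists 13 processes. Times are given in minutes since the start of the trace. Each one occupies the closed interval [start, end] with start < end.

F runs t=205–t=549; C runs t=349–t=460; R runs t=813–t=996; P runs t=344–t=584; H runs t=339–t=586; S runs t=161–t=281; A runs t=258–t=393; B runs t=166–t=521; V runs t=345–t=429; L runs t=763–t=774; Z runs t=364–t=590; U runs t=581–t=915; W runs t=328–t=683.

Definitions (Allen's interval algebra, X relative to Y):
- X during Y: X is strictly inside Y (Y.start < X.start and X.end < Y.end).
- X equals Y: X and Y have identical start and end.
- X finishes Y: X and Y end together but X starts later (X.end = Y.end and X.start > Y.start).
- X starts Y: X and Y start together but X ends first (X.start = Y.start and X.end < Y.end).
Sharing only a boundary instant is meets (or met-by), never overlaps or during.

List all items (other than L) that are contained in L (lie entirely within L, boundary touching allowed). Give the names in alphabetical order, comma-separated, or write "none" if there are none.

Target L = [t=763, t=774].
A [t=258, t=393] → before → no.
B [t=166, t=521] → before → no.
C [t=349, t=460] → before → no.
F [t=205, t=549] → before → no.
H [t=339, t=586] → before → no.
P [t=344, t=584] → before → no.
R [t=813, t=996] → after → no.
S [t=161, t=281] → before → no.
U [t=581, t=915] → contains → no.
V [t=345, t=429] → before → no.
W [t=328, t=683] → before → no.
Z [t=364, t=590] → before → no.
Result: none.

none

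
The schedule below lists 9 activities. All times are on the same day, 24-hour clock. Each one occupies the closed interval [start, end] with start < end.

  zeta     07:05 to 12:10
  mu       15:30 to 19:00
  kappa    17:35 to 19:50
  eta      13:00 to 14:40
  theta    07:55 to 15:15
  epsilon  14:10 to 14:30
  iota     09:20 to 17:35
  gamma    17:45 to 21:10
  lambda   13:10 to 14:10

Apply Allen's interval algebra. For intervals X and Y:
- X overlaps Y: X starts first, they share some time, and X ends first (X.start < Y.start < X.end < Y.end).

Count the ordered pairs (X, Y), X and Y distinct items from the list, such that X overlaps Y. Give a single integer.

7

Checking all 72 ordered pairs for relation 'overlaps'; matching pairs in alphabetical order:
(iota, mu): iota overlaps mu ✓
(kappa, gamma): kappa overlaps gamma ✓
(mu, gamma): mu overlaps gamma ✓
(mu, kappa): mu overlaps kappa ✓
(theta, iota): theta overlaps iota ✓
(zeta, iota): zeta overlaps iota ✓
(zeta, theta): zeta overlaps theta ✓
Count: 7.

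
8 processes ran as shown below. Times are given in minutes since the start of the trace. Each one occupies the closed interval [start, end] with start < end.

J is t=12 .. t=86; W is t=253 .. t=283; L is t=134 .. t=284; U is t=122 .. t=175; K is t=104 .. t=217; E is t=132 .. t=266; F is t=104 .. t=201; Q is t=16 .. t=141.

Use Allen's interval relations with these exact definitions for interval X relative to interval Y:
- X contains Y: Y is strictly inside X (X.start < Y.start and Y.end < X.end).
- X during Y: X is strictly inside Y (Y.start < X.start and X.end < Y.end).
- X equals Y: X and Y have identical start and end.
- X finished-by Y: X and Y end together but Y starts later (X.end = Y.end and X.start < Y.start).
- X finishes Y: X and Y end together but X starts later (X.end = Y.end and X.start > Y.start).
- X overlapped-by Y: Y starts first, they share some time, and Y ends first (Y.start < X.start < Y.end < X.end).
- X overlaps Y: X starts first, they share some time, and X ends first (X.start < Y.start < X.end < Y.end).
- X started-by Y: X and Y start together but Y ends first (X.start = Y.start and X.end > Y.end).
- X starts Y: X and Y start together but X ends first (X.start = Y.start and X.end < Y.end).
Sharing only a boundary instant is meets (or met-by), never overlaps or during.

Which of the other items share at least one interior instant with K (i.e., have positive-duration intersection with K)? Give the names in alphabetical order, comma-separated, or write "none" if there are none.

Target K = [t=104, t=217].
E [t=132, t=266] → overlapped-by → yes.
F [t=104, t=201] → starts → yes.
J [t=12, t=86] → before → no.
L [t=134, t=284] → overlapped-by → yes.
Q [t=16, t=141] → overlaps → yes.
U [t=122, t=175] → during → yes.
W [t=253, t=283] → after → no.
Result: E, F, L, Q, U.

E, F, L, Q, U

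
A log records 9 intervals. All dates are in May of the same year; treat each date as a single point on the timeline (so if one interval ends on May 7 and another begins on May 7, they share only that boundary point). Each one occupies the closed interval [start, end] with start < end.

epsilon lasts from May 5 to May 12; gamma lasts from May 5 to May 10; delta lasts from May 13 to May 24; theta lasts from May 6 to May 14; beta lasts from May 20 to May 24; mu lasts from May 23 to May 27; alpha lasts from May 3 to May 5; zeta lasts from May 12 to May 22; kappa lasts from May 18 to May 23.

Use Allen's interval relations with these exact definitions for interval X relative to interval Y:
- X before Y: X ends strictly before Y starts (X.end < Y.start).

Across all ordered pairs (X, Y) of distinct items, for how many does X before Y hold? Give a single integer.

19

Checking all 72 ordered pairs for relation 'before'; matching pairs in alphabetical order:
(alpha, beta): alpha before beta ✓
(alpha, delta): alpha before delta ✓
(alpha, kappa): alpha before kappa ✓
(alpha, mu): alpha before mu ✓
(alpha, theta): alpha before theta ✓
(alpha, zeta): alpha before zeta ✓
(epsilon, beta): epsilon before beta ✓
(epsilon, delta): epsilon before delta ✓
(epsilon, kappa): epsilon before kappa ✓
(epsilon, mu): epsilon before mu ✓
(gamma, beta): gamma before beta ✓
(gamma, delta): gamma before delta ✓
(gamma, kappa): gamma before kappa ✓
(gamma, mu): gamma before mu ✓
(gamma, zeta): gamma before zeta ✓
(theta, beta): theta before beta ✓
(theta, kappa): theta before kappa ✓
(theta, mu): theta before mu ✓
(zeta, mu): zeta before mu ✓
Count: 19.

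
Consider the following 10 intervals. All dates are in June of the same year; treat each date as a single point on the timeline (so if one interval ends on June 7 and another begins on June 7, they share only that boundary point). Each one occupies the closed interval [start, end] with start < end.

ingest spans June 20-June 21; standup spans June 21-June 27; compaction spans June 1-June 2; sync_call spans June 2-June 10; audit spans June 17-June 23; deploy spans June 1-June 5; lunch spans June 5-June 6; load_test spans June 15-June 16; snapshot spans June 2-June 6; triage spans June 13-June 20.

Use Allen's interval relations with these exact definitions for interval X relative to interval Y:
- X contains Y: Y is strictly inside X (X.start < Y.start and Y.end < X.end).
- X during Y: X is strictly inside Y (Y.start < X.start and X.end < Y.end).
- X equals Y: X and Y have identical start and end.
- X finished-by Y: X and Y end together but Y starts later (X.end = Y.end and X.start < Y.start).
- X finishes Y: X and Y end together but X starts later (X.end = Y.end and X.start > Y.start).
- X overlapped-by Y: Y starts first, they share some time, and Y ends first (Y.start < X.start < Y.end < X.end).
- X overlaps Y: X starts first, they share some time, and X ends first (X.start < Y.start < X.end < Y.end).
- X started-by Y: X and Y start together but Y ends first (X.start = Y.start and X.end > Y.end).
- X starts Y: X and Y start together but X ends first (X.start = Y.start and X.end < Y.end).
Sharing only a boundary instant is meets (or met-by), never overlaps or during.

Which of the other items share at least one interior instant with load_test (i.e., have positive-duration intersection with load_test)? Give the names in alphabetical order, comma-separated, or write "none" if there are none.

Target load_test = [June 15, June 16].
audit [June 17, June 23] → after → no.
compaction [June 1, June 2] → before → no.
deploy [June 1, June 5] → before → no.
ingest [June 20, June 21] → after → no.
lunch [June 5, June 6] → before → no.
snapshot [June 2, June 6] → before → no.
standup [June 21, June 27] → after → no.
sync_call [June 2, June 10] → before → no.
triage [June 13, June 20] → contains → yes.
Result: triage.

triage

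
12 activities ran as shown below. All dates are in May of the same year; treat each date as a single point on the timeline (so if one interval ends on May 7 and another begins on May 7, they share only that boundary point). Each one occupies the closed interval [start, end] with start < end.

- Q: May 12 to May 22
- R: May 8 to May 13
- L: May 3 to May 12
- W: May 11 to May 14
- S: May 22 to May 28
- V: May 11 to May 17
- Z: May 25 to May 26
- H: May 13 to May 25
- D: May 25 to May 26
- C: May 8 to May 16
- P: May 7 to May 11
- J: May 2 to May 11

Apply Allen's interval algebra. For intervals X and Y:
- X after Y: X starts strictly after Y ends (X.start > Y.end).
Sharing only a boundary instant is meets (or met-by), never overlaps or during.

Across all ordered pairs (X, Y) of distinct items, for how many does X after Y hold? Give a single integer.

28

Checking all 132 ordered pairs for relation 'after'; matching pairs in alphabetical order:
(D, C): D after C ✓
(D, J): D after J ✓
(D, L): D after L ✓
(D, P): D after P ✓
(D, Q): D after Q ✓
(D, R): D after R ✓
(D, V): D after V ✓
(D, W): D after W ✓
(H, J): H after J ✓
(H, L): H after L ✓
(H, P): H after P ✓
(Q, J): Q after J ✓
(Q, P): Q after P ✓
(S, C): S after C ✓
(S, J): S after J ✓
(S, L): S after L ✓
(S, P): S after P ✓
(S, R): S after R ✓
(S, V): S after V ✓
(S, W): S after W ✓
(Z, C): Z after C ✓
(Z, J): Z after J ✓
(Z, L): Z after L ✓
(Z, P): Z after P ✓
... plus 4 further pairs not listed.
Count: 28.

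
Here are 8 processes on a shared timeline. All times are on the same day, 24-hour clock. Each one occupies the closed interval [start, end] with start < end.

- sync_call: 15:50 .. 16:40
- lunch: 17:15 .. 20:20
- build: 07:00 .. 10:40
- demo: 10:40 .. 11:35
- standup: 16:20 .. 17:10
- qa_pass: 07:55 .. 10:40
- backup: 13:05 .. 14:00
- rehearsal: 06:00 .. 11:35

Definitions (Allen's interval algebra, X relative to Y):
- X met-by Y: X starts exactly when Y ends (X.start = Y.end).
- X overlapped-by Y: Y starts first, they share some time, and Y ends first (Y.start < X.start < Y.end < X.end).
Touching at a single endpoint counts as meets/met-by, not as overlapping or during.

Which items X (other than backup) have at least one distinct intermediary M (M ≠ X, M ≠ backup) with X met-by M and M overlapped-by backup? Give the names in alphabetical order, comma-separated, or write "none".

Target backup = [13:05, 14:00].
Intermediaries M with M overlapped-by backup: none.
Union: none.

none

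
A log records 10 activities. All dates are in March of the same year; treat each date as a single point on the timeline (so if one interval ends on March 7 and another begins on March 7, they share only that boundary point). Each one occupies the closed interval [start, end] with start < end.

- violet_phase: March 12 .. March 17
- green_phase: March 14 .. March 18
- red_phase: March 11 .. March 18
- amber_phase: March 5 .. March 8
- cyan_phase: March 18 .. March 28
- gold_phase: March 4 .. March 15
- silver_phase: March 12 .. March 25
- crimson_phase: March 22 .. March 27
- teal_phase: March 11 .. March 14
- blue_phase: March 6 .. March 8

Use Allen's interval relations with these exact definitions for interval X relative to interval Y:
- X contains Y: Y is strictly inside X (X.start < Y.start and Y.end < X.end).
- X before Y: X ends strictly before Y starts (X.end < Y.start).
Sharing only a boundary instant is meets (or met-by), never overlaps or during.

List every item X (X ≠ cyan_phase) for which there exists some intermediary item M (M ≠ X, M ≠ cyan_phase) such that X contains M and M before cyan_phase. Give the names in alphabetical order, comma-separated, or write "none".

Target cyan_phase = [March 18, March 28].
Intermediaries M with M before cyan_phase: amber_phase, blue_phase, gold_phase, teal_phase, violet_phase.
Via amber_phase — items with X contains amber_phase: gold_phase.
Via blue_phase — items with X contains blue_phase: gold_phase.
Via gold_phase — items with X contains gold_phase: none.
Via teal_phase — items with X contains teal_phase: gold_phase.
Via violet_phase — items with X contains violet_phase: red_phase.
Union: gold_phase, red_phase.

gold_phase, red_phase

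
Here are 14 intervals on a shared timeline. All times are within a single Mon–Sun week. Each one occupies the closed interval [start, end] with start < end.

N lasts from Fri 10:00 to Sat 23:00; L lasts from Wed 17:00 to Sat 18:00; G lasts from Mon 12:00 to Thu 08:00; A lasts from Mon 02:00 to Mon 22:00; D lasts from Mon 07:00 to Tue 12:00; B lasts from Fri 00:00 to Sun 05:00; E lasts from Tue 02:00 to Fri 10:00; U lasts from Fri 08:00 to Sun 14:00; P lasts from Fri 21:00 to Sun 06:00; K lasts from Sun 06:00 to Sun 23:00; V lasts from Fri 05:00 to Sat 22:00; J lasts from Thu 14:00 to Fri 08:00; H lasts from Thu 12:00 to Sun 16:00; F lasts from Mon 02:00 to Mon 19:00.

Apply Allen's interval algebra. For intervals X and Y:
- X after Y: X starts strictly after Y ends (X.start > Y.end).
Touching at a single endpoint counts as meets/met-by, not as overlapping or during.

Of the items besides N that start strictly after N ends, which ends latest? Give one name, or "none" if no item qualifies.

K

Target N = [Fri 10:00, Sat 23:00].
A [Mon 02:00, Mon 22:00] → before → excluded.
B [Fri 00:00, Sun 05:00] → contains → excluded.
D [Mon 07:00, Tue 12:00] → before → excluded.
E [Tue 02:00, Fri 10:00] → meets → excluded.
F [Mon 02:00, Mon 19:00] → before → excluded.
G [Mon 12:00, Thu 08:00] → before → excluded.
H [Thu 12:00, Sun 16:00] → contains → excluded.
J [Thu 14:00, Fri 08:00] → before → excluded.
K [Sun 06:00, Sun 23:00] → after → candidate.
L [Wed 17:00, Sat 18:00] → overlaps → excluded.
P [Fri 21:00, Sun 06:00] → overlapped-by → excluded.
U [Fri 08:00, Sun 14:00] → contains → excluded.
V [Fri 05:00, Sat 22:00] → overlaps → excluded.
Among candidates, latest end is Sun 23:00 → K.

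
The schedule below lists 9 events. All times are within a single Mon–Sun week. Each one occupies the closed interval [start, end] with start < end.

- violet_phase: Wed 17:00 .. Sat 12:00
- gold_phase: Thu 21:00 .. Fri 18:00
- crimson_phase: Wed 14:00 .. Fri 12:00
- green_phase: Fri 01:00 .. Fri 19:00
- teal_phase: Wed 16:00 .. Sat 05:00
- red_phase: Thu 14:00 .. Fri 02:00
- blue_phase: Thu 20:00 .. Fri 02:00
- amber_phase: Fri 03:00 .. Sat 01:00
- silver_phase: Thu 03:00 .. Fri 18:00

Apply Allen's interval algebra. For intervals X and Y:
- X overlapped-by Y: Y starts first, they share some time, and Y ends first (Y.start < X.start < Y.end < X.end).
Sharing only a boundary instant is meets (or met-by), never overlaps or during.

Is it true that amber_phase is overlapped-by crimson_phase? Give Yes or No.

amber_phase = [Fri 03:00, Sat 01:00], crimson_phase = [Wed 14:00, Fri 12:00].
Actual relation of amber_phase to crimson_phase: overlapped-by.
Asked whether 'overlapped-by' holds → Yes.

Yes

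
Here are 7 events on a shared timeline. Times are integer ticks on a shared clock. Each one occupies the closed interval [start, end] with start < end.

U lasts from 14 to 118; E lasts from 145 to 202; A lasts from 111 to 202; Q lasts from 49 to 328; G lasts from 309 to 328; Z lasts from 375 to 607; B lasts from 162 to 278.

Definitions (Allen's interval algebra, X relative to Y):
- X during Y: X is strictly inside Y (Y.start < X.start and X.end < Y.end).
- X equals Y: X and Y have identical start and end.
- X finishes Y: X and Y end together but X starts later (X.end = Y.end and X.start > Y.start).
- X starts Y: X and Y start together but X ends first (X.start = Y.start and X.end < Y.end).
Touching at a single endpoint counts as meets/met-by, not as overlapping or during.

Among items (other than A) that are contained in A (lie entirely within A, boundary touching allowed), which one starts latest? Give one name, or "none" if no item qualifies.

E

Target A = [111, 202].
B [162, 278] → overlapped-by → excluded.
E [145, 202] → finishes → candidate.
G [309, 328] → after → excluded.
Q [49, 328] → contains → excluded.
U [14, 118] → overlaps → excluded.
Z [375, 607] → after → excluded.
Among candidates, latest start is 145 → E.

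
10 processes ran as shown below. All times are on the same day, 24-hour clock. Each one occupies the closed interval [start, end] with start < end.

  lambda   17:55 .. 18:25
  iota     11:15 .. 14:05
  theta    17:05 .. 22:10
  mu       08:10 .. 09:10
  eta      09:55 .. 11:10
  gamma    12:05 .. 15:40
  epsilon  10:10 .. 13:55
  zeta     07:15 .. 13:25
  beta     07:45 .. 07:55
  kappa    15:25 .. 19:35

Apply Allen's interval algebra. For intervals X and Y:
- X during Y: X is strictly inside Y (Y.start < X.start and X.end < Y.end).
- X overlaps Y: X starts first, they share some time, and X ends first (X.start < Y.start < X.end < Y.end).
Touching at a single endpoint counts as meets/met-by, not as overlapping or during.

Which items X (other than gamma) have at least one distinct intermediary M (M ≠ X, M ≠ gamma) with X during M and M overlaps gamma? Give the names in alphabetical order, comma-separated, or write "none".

Target gamma = [12:05, 15:40].
Intermediaries M with M overlaps gamma: epsilon, iota, zeta.
Via epsilon — items with X during epsilon: none.
Via iota — items with X during iota: none.
Via zeta — items with X during zeta: beta, eta, mu.
Union: beta, eta, mu.

beta, eta, mu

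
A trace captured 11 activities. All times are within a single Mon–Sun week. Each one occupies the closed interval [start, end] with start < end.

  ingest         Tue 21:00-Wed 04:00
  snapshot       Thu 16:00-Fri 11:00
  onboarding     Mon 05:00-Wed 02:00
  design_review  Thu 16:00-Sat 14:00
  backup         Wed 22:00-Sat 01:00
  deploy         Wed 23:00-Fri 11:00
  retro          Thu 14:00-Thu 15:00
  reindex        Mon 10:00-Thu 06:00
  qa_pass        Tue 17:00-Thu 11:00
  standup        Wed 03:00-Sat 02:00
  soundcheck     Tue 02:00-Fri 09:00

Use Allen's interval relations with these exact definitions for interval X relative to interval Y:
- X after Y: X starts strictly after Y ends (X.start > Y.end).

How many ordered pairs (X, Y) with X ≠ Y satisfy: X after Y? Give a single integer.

Checking all 110 ordered pairs for relation 'after'; matching pairs in alphabetical order:
(backup, ingest): backup after ingest ✓
(backup, onboarding): backup after onboarding ✓
(deploy, ingest): deploy after ingest ✓
(deploy, onboarding): deploy after onboarding ✓
(design_review, ingest): design_review after ingest ✓
(design_review, onboarding): design_review after onboarding ✓
(design_review, qa_pass): design_review after qa_pass ✓
(design_review, reindex): design_review after reindex ✓
(design_review, retro): design_review after retro ✓
(retro, ingest): retro after ingest ✓
(retro, onboarding): retro after onboarding ✓
(retro, qa_pass): retro after qa_pass ✓
(retro, reindex): retro after reindex ✓
(snapshot, ingest): snapshot after ingest ✓
(snapshot, onboarding): snapshot after onboarding ✓
(snapshot, qa_pass): snapshot after qa_pass ✓
(snapshot, reindex): snapshot after reindex ✓
(snapshot, retro): snapshot after retro ✓
(standup, onboarding): standup after onboarding ✓
Count: 19.

19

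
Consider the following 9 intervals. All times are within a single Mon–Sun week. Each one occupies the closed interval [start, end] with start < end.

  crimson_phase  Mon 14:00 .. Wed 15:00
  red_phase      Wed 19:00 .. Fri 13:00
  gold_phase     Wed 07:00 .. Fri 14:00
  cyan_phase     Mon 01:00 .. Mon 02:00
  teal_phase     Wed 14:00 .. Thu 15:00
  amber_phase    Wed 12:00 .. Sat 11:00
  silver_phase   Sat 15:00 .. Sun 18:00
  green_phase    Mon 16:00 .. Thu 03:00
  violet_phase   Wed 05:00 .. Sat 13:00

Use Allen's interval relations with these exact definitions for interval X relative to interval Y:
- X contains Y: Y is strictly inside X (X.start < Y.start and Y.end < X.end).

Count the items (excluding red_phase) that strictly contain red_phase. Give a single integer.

Target red_phase = [Wed 19:00, Fri 13:00].
amber_phase [Wed 12:00, Sat 11:00] → contains → counts.
crimson_phase [Mon 14:00, Wed 15:00] → before → no.
cyan_phase [Mon 01:00, Mon 02:00] → before → no.
gold_phase [Wed 07:00, Fri 14:00] → contains → counts.
green_phase [Mon 16:00, Thu 03:00] → overlaps → no.
silver_phase [Sat 15:00, Sun 18:00] → after → no.
teal_phase [Wed 14:00, Thu 15:00] → overlaps → no.
violet_phase [Wed 05:00, Sat 13:00] → contains → counts.
Total: 3.

3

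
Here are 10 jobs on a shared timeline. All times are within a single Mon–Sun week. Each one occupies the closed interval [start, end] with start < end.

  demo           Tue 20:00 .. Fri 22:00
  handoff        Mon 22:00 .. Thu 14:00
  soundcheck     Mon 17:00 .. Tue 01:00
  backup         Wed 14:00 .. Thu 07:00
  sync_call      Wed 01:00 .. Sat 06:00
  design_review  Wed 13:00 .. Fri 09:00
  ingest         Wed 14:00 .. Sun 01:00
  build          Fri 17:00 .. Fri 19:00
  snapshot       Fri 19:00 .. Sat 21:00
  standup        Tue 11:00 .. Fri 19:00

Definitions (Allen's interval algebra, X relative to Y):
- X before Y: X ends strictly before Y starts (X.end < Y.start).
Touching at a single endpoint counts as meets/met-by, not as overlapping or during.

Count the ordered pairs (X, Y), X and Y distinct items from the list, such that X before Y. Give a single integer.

Checking all 90 ordered pairs for relation 'before'; matching pairs in alphabetical order:
(backup, build): backup before build ✓
(backup, snapshot): backup before snapshot ✓
(design_review, build): design_review before build ✓
(design_review, snapshot): design_review before snapshot ✓
(handoff, build): handoff before build ✓
(handoff, snapshot): handoff before snapshot ✓
(soundcheck, backup): soundcheck before backup ✓
(soundcheck, build): soundcheck before build ✓
(soundcheck, demo): soundcheck before demo ✓
(soundcheck, design_review): soundcheck before design_review ✓
(soundcheck, ingest): soundcheck before ingest ✓
(soundcheck, snapshot): soundcheck before snapshot ✓
(soundcheck, standup): soundcheck before standup ✓
(soundcheck, sync_call): soundcheck before sync_call ✓
Count: 14.

14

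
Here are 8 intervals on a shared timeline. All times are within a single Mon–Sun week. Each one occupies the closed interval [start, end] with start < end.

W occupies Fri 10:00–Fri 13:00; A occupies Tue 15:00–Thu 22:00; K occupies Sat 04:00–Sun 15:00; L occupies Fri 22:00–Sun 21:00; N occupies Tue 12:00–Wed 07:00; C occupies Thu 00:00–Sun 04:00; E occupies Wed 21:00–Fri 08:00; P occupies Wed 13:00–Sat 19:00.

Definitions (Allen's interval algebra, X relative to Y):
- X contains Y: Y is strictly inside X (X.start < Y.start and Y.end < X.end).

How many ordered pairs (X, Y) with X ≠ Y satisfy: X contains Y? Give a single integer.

Checking all 56 ordered pairs for relation 'contains'; matching pairs in alphabetical order:
(C, W): C contains W ✓
(L, K): L contains K ✓
(P, E): P contains E ✓
(P, W): P contains W ✓
Count: 4.

4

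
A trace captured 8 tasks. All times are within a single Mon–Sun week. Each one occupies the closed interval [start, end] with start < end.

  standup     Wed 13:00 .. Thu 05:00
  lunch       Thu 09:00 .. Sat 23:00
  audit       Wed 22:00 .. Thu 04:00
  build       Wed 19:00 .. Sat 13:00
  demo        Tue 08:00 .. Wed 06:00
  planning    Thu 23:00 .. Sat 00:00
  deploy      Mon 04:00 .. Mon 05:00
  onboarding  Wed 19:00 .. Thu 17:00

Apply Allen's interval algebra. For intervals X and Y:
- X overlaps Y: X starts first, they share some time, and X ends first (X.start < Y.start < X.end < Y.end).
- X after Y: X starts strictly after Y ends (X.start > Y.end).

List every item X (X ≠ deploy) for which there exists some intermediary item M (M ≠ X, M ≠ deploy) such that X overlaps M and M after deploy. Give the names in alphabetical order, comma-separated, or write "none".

build, onboarding, standup

Target deploy = [Mon 04:00, Mon 05:00].
Intermediaries M with M after deploy: audit, build, demo, lunch, onboarding, planning, standup.
Via audit — items with X overlaps audit: none.
Via build — items with X overlaps build: standup.
Via demo — items with X overlaps demo: none.
Via lunch — items with X overlaps lunch: build, onboarding.
Via onboarding — items with X overlaps onboarding: standup.
Via planning — items with X overlaps planning: none.
Via standup — items with X overlaps standup: none.
Union: build, onboarding, standup.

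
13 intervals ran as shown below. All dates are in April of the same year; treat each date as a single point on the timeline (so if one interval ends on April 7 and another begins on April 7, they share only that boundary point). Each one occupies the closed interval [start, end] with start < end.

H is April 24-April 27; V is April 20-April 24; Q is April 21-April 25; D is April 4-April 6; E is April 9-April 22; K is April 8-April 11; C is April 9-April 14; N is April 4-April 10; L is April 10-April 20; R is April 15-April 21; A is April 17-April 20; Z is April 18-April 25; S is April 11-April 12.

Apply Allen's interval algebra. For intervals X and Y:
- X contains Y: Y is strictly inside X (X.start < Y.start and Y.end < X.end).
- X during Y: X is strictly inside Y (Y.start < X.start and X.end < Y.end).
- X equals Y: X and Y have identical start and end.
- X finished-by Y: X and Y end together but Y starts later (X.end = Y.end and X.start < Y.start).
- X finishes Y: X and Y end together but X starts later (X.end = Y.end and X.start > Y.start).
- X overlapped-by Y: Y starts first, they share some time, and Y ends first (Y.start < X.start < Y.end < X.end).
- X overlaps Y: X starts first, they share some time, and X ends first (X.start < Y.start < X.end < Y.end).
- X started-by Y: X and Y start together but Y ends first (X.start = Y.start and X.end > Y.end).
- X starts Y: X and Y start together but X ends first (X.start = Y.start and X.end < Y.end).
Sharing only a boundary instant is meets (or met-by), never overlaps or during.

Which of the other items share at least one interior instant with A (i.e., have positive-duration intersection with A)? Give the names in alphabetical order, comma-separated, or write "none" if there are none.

E, L, R, Z

Target A = [April 17, April 20].
C [April 9, April 14] → before → no.
D [April 4, April 6] → before → no.
E [April 9, April 22] → contains → yes.
H [April 24, April 27] → after → no.
K [April 8, April 11] → before → no.
L [April 10, April 20] → finished-by → yes.
N [April 4, April 10] → before → no.
Q [April 21, April 25] → after → no.
R [April 15, April 21] → contains → yes.
S [April 11, April 12] → before → no.
V [April 20, April 24] → met-by → no.
Z [April 18, April 25] → overlapped-by → yes.
Result: E, L, R, Z.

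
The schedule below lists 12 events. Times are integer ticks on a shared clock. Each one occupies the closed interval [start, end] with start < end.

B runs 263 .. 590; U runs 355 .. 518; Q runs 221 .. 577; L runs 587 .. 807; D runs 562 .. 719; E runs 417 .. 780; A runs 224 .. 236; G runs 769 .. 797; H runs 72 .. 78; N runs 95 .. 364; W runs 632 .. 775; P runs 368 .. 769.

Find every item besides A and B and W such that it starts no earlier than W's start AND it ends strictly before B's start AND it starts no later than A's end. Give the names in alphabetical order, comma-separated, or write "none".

none

Conditions: its start is no earlier than W's start (X.start >= 632) AND its end is strictly before B's start (X.end < 263) AND its start is no later than A's end (X.start <= 236).
D: start 562 >= 632? ✗; end 719 < 263? ✗; start 562 <= 236? ✗ → no.
E: start 417 >= 632? ✗; end 780 < 263? ✗; start 417 <= 236? ✗ → no.
G: start 769 >= 632? ✓; end 797 < 263? ✗; start 769 <= 236? ✗ → no.
H: start 72 >= 632? ✗; end 78 < 263? ✓; start 72 <= 236? ✓ → no.
L: start 587 >= 632? ✗; end 807 < 263? ✗; start 587 <= 236? ✗ → no.
N: start 95 >= 632? ✗; end 364 < 263? ✗; start 95 <= 236? ✓ → no.
P: start 368 >= 632? ✗; end 769 < 263? ✗; start 368 <= 236? ✗ → no.
Q: start 221 >= 632? ✗; end 577 < 263? ✗; start 221 <= 236? ✓ → no.
U: start 355 >= 632? ✗; end 518 < 263? ✗; start 355 <= 236? ✗ → no.
Result: none.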